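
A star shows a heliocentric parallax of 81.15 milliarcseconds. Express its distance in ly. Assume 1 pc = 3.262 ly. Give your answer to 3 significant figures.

p = 81.15 milliarcseconds = 0.08115 arcsec.
d = 1/p = 1/0.08115 = 12.323 pc.
In light-years: 12.323 × 3.262 = 40.198 ly.

40.2 ly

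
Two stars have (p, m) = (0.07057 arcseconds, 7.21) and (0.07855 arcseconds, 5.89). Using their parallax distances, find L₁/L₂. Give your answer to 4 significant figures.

L₁/L₂ = 0.3673

d₁ = 1/p₁ = 1/0.07057″ = 14.17 pc; d₂ = 1/p₂ = 1/0.07855″ = 12.731 pc.
M₁ = m₁ − 5 log₁₀ d₁ + 5 = 7.21 − 5.7568 + 5 = 6.4532.
M₂ = 5.89 − 5.5243 + 5 = 5.3657.
L₁/L₂ = 10^(0.4(M₂ − M₁)) = 10^(0.4 × (-1.0875)) = 10^(-0.43500) = 0.36728.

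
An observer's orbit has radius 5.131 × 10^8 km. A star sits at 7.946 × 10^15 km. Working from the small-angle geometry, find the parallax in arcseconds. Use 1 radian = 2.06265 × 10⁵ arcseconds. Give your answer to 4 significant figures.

θ ≈ B/d = (5.131 × 10^8) / (7.946 × 10^15) = 6.4573 × 10^-8 rad.
In arcseconds: 6.4573 × 10^-8 × 206265 = 0.013319″.

0.01332 arcsec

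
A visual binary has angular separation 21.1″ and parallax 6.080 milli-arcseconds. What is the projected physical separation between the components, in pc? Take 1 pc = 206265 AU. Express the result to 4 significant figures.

d = 1/p = 1/0.006080″ = 164.47 pc.
At distance d (pc), an angle of θ arcsec spans θ·d AU: s = 21.1 × 164.47 = 3470.3 AU.
= 3470.3 / 206265 = 0.016824 pc.

0.01682 pc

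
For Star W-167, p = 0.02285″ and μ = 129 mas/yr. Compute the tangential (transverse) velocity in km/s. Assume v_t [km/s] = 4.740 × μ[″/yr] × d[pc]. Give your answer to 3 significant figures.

d = 1/p = 1/0.02285″ = 43.764 pc.
μ = 129 mas/yr = 0.129 ″/yr.
v_t = 4.74 × μ × d = 4.74 × 0.129 × 43.764 = 26.76 km/s.

26.8 km/s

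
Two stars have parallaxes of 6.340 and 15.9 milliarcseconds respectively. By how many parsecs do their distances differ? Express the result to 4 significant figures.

d_A = 1/0.006340″ = 157.73 pc; d_B = 1/0.01590″ = 62.893 pc.
|d_B − d_A| = |62.893 − 157.73| = 94.837 pc.

94.84 pc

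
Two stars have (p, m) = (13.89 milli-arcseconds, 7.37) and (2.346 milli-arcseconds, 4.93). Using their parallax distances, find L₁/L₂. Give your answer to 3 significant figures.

d₁ = 1/p₁ = 1/0.01389″ = 71.994 pc; d₂ = 1/p₂ = 1/0.002346″ = 426.26 pc.
M₁ = m₁ − 5 log₁₀ d₁ + 5 = 7.37 − 9.2865 + 5 = 3.0835.
M₂ = 4.93 − 13.1484 + 5 = -3.2184.
L₁/L₂ = 10^(0.4(M₂ − M₁)) = 10^(0.4 × (-6.3019)) = 10^(-2.52076) = 0.0030147.

L₁/L₂ = 0.00301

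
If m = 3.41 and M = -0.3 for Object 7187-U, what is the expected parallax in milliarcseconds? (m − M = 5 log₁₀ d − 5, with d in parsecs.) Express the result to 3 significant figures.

m − M = 3.41 − (-0.3) = 3.71.
d = 10^((m−M)/5 + 1) = 10^1.742 = 55.208 pc.
p = 1/d = 1/55.208 = 0.018113 arcsec = 18.113 mas.

18.1 mas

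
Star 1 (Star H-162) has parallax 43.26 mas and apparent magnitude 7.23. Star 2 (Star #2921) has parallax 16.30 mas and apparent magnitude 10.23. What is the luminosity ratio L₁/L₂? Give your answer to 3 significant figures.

L₁/L₂ = 2.25

d₁ = 1/p₁ = 1/0.04326″ = 23.116 pc; d₂ = 1/p₂ = 1/0.01630″ = 61.35 pc.
M₁ = m₁ − 5 log₁₀ d₁ + 5 = 7.23 − 6.8196 + 5 = 5.4104.
M₂ = 10.23 − 8.9391 + 5 = 6.2909.
L₁/L₂ = 10^(0.4(M₂ − M₁)) = 10^(0.4 × 0.8805) = 10^0.35220 = 2.2501.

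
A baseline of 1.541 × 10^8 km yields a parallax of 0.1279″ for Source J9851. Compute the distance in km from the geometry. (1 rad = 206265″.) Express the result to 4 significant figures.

θ = 0.1279″ = 0.1279/206265 = 6.2008 × 10^-7 rad.
d = B/θ = (1.541 × 10^8) / (6.2008 × 10^-7) = 2.4852 × 10^14 km.

2.485 × 10^14 km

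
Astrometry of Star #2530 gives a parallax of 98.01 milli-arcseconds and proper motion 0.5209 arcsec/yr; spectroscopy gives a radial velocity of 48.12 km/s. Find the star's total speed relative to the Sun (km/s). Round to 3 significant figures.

54.3 km/s

d = 1/p = 1/0.09801″ = 10.203 pc.
v_t = 4.740 μ d = 4.740 × 0.5209 × 10.203 = 25.192 km/s.
v = √(v_r² + v_t²) = √(48.12² + 25.192²) = √2950.17 = 54.315 km/s.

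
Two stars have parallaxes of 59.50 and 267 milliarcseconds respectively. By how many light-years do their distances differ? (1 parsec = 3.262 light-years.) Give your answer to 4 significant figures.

d_A = 1/0.05950″ = 16.807 pc; d_B = 1/0.2670″ = 3.7453 pc.
|d_B − d_A| = |3.7453 − 16.807| = 13.062 pc = 13.062 × 3.262 ly = 42.608 ly.

42.61 ly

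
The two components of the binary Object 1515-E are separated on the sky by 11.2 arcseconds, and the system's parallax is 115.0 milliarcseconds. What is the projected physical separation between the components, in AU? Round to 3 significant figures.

97.4 AU

d = 1/p = 1/0.1150″ = 8.6957 pc.
At distance d (pc), an angle of θ arcsec spans θ·d AU: s = 11.2 × 8.6957 = 97.392 AU.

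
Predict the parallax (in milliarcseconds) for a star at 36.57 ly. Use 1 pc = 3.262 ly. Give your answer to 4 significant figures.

89.20 mas

d = 36.57 ly ÷ 3.262 = 11.211 pc.
p = 1/d = 1/11.211 = 0.089198 arcsec.
= 0.089198 × 1000 = 89.198 mas.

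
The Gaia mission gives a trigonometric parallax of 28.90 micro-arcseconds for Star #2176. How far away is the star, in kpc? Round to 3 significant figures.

34.6 kpc

p = 28.90 micro-arcseconds = 0.00002890 arcsec.
d = 1/p = 1/0.00002890 = 34602 pc.
= 34.602 kpc.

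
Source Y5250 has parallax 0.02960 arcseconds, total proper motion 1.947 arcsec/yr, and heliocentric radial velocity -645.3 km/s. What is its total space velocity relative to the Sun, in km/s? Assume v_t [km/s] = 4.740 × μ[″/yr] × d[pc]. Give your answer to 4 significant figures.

d = 1/p = 1/0.02960″ = 33.784 pc.
v_t = 4.740 μ d = 4.740 × 1.947 × 33.784 = 311.79 km/s.
v = √(v_r² + v_t²) = √((-645.3)² + 311.79²) = √513625 = 716.68 km/s.

716.7 km/s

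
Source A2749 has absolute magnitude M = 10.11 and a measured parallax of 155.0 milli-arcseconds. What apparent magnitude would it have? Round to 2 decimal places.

d = 1/p = 1/0.1550″ = 6.4516 pc.
m − M = 5 log₁₀ d − 5 = 5 log₁₀(6.4516) − 5 = 4.0483 − 5 = -0.9517.
m = M + (m − M) = 10.11 + (-0.9517) = 9.16.

m = 9.16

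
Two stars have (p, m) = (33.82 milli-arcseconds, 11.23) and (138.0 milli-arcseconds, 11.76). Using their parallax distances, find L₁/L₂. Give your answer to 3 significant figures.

d₁ = 1/p₁ = 1/0.03382″ = 29.568 pc; d₂ = 1/p₂ = 1/0.1380″ = 7.2464 pc.
M₁ = m₁ − 5 log₁₀ d₁ + 5 = 11.23 − 7.3541 + 5 = 8.8759.
M₂ = 11.76 − 4.3006 + 5 = 12.4594.
L₁/L₂ = 10^(0.4(M₂ − M₁)) = 10^(0.4 × 3.5835) = 10^1.43340 = 27.127.

L₁/L₂ = 27.1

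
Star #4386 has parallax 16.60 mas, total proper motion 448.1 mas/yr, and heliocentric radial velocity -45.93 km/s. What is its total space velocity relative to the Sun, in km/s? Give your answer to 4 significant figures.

135.9 km/s

d = 1/p = 1/0.01660″ = 60.241 pc.
μ = 448.1 mas/yr = 0.4481 ″/yr.
v_t = 4.740 μ d = 4.740 × 0.4481 × 60.241 = 127.95 km/s.
v = √(v_r² + v_t²) = √((-45.93)² + 127.95²) = √18480.8 = 135.94 km/s.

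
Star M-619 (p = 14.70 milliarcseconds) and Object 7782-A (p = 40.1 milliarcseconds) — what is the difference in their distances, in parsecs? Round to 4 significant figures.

d_A = 1/0.01470″ = 68.027 pc; d_B = 1/0.04010″ = 24.938 pc.
|d_B − d_A| = |24.938 − 68.027| = 43.089 pc.

43.09 pc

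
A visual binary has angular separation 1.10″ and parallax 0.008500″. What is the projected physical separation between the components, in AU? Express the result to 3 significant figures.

129 AU

d = 1/p = 1/0.008500″ = 117.65 pc.
At distance d (pc), an angle of θ arcsec spans θ·d AU: s = 1.10 × 117.65 = 129.42 AU.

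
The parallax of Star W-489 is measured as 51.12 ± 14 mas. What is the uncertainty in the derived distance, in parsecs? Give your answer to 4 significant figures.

5.357 pc

d = 1/p, so σ_d = σ_p / p².
σ_d = 0.0140 / (0.05112)² = 0.0140 / 0.0026133 = 5.3572 pc.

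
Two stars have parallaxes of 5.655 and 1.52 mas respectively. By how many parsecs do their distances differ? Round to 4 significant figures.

481.1 pc

d_A = 1/0.005655″ = 176.83 pc; d_B = 1/0.001520″ = 657.89 pc.
|d_B − d_A| = |657.89 − 176.83| = 481.06 pc.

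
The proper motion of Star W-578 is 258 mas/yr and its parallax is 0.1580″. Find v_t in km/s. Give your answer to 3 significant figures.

d = 1/p = 1/0.1580″ = 6.3291 pc.
μ = 258 mas/yr = 0.258 ″/yr.
v_t = 4.74 × μ × d = 4.74 × 0.258 × 6.3291 = 7.74 km/s.

7.74 km/s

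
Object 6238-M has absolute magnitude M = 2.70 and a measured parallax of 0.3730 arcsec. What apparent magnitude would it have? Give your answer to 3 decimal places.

d = 1/p = 1/0.3730″ = 2.681 pc.
m − M = 5 log₁₀ d − 5 = 5 log₁₀(2.681) − 5 = 2.1415 − 5 = -2.8585.
m = M + (m − M) = 2.70 + (-2.8585) = -0.159.

m = -0.159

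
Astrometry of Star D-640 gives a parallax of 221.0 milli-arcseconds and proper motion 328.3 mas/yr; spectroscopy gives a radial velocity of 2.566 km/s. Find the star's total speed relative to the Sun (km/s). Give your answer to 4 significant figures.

7.494 km/s

d = 1/p = 1/0.2210″ = 4.5249 pc.
μ = 328.3 mas/yr = 0.3283 ″/yr.
v_t = 4.740 μ d = 4.740 × 0.3283 × 4.5249 = 7.0414 km/s.
v = √(v_r² + v_t²) = √(2.566² + 7.0414²) = √56.1657 = 7.4944 km/s.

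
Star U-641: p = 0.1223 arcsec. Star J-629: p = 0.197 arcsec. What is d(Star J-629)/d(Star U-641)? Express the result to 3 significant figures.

0.621

Since d = 1/p, d_B/d_A = p_A/p_B.
= 0.1223 / 0.197 = 0.62081.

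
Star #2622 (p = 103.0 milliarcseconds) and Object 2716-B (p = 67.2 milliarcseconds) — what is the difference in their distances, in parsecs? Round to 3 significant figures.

d_A = 1/0.1030″ = 9.7087 pc; d_B = 1/0.06720″ = 14.881 pc.
|d_B − d_A| = |14.881 − 9.7087| = 5.1723 pc.

5.17 pc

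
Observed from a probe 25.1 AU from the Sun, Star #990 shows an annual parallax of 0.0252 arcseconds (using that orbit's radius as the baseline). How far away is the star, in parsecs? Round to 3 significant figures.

996 pc

With baseline B (in AU) and parallax p (in arcsec), d = B/p parsecs.
d = 25.1 / 0.0252 = 996.03 pc.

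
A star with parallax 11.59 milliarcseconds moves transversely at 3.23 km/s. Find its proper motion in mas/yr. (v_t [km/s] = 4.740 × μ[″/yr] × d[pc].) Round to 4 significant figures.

d = 1/p = 1/0.01159″ = 86.281 pc.
μ = v_t / (4.74 d) = 3.23 / (4.74 × 86.281) = 3.23 / 408.97 = 0.0078979 ″/yr = 7.8979 mas/yr.

7.898 mas/yr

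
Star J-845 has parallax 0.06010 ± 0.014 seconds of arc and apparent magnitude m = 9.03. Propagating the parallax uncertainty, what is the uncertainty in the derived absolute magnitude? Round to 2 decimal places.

M = m − 5 log₁₀ d + 5 = m + 5 log₁₀ p + 5, so ∂M/∂p = 5/(p ln 10).
σ_M = (5/ln 10) · (σ_p/p) = 2.1715 × 0.014/0.06010 = 2.1715 × 0.23295 = 0.50585.

σ_M = 0.51 mag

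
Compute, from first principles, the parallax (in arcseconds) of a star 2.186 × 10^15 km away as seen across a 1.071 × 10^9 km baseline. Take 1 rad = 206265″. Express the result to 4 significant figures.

0.1011 arcsec

θ ≈ B/d = (1.071 × 10^9) / (2.186 × 10^15) = 4.8994 × 10^-7 rad.
In arcseconds: 4.8994 × 10^-7 × 206265 = 0.10106″.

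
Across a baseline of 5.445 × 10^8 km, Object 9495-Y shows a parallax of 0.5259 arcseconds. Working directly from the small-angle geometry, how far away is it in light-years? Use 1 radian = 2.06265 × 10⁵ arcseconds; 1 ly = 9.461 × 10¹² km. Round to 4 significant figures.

θ = 0.5259″ = 0.5259/206265 = 2.5496 × 10^-6 rad.
d = B/θ = (5.445 × 10^8) / (2.5496 × 10^-6) = 2.1356 × 10^14 km = (2.1356 × 10^14) / (9.461 × 10^12) ly = 22.573 ly.

22.57 ly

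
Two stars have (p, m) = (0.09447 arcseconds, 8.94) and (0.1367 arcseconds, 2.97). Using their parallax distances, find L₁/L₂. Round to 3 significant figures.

d₁ = 1/p₁ = 1/0.09447″ = 10.585 pc; d₂ = 1/p₂ = 1/0.1367″ = 7.3153 pc.
M₁ = m₁ − 5 log₁₀ d₁ + 5 = 8.94 − 5.1235 + 5 = 8.8165.
M₂ = 2.97 − 4.3212 + 5 = 3.6488.
L₁/L₂ = 10^(0.4(M₂ − M₁)) = 10^(0.4 × (-5.1677)) = 10^(-2.06708) = 0.0085688.

L₁/L₂ = 0.00857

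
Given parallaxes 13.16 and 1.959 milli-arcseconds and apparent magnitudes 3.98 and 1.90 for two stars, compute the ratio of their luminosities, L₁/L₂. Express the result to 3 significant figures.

L₁/L₂ = 0.00326

d₁ = 1/p₁ = 1/0.01316″ = 75.988 pc; d₂ = 1/p₂ = 1/0.001959″ = 510.46 pc.
M₁ = m₁ − 5 log₁₀ d₁ + 5 = 3.98 − 9.4037 + 5 = -0.4237.
M₂ = 1.90 − 13.5398 + 5 = -6.6398.
L₁/L₂ = 10^(0.4(M₂ − M₁)) = 10^(0.4 × (-6.2161)) = 10^(-2.48644) = 0.0032626.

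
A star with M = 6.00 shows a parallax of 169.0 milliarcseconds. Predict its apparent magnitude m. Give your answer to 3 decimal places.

m = 4.861

d = 1/p = 1/0.1690″ = 5.9172 pc.
m − M = 5 log₁₀ d − 5 = 5 log₁₀(5.9172) − 5 = 3.8606 − 5 = -1.1394.
m = M + (m − M) = 6.00 + (-1.1394) = 4.861.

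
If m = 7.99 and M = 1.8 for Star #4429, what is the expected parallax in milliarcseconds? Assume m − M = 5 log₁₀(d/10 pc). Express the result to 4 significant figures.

m − M = 7.99 − 1.8 = 6.19.
d = 10^((m−M)/5 + 1) = 10^2.238 = 172.98 pc.
p = 1/d = 1/172.98 = 0.005781 arcsec = 5.781 mas.

5.781 mas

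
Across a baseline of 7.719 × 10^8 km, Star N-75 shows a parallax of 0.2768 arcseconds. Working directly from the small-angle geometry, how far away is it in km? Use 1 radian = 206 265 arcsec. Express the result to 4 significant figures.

5.752 × 10^14 km

θ = 0.2768″ = 0.2768/206265 = 1.3420 × 10^-6 rad.
d = B/θ = (7.719 × 10^8) / (1.3420 × 10^-6) = 5.7519 × 10^14 km.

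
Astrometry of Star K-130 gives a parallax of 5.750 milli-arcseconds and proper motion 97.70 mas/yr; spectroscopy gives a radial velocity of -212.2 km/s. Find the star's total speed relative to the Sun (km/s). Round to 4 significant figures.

d = 1/p = 1/0.005750″ = 173.91 pc.
μ = 97.70 mas/yr = 0.09770 ″/yr.
v_t = 4.740 μ d = 4.740 × 0.09770 × 173.91 = 80.537 km/s.
v = √(v_r² + v_t²) = √((-212.2)² + 80.537²) = √51515 = 226.97 km/s.

227.0 km/s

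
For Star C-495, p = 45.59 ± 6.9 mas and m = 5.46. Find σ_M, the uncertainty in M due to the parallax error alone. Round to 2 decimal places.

σ_M = 0.33 mag

M = m − 5 log₁₀ d + 5 = m + 5 log₁₀ p + 5, so ∂M/∂p = 5/(p ln 10).
σ_M = (5/ln 10) · (σ_p/p) = 2.1715 × 6.9/45.59 = 2.1715 × 0.15135 = 0.32866.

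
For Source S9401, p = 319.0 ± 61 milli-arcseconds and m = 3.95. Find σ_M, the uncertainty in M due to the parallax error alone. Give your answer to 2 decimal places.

M = m − 5 log₁₀ d + 5 = m + 5 log₁₀ p + 5, so ∂M/∂p = 5/(p ln 10).
σ_M = (5/ln 10) · (σ_p/p) = 2.1715 × 61/319.0 = 2.1715 × 0.19122 = 0.41523.

σ_M = 0.42 mag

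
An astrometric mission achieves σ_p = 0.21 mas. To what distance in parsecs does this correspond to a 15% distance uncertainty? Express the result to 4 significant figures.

714.3 pc

σ_d/d = σ_p/p, so the condition is σ_p/p ≤ 0.15, i.e. p ≥ σ_p/0.15.
p_min = 0.21/0.15 = 1.4 mas = 0.0014 arcsec.
d_max = 1/p_min = 1/0.0014 = 714.29 pc.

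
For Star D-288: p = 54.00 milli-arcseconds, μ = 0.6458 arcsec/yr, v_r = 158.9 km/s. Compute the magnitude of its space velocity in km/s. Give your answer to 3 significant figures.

169 km/s

d = 1/p = 1/0.05400″ = 18.519 pc.
v_t = 4.740 μ d = 4.740 × 0.6458 × 18.519 = 56.688 km/s.
v = √(v_r² + v_t²) = √(158.9² + 56.688²) = √28462.7 = 168.71 km/s.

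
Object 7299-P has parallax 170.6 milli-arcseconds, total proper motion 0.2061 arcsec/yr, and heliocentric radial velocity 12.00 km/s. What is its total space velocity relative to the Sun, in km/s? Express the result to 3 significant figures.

13.3 km/s

d = 1/p = 1/0.1706″ = 5.8617 pc.
v_t = 4.740 μ d = 4.740 × 0.2061 × 5.8617 = 5.7264 km/s.
v = √(v_r² + v_t²) = √(12.00² + 5.7264²) = √176.792 = 13.296 km/s.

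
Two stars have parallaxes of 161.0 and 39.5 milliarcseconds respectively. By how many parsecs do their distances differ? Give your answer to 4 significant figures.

19.11 pc

d_A = 1/0.1610″ = 6.2112 pc; d_B = 1/0.03950″ = 25.316 pc.
|d_B − d_A| = |25.316 − 6.2112| = 19.105 pc.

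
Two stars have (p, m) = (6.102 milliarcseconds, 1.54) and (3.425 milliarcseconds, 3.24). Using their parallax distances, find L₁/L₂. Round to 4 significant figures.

L₁/L₂ = 1.508

d₁ = 1/p₁ = 1/0.006102″ = 163.88 pc; d₂ = 1/p₂ = 1/0.003425″ = 291.97 pc.
M₁ = m₁ − 5 log₁₀ d₁ + 5 = 1.54 − 11.0726 + 5 = -4.5326.
M₂ = 3.24 − 12.3267 + 5 = -4.0867.
L₁/L₂ = 10^(0.4(M₂ − M₁)) = 10^(0.4 × 0.4459) = 10^0.17836 = 1.5079.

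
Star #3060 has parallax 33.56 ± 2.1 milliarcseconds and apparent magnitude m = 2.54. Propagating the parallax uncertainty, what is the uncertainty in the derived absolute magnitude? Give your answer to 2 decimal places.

M = m − 5 log₁₀ d + 5 = m + 5 log₁₀ p + 5, so ∂M/∂p = 5/(p ln 10).
σ_M = (5/ln 10) · (σ_p/p) = 2.1715 × 2.1/33.56 = 2.1715 × 0.062574 = 0.13588.

σ_M = 0.14 mag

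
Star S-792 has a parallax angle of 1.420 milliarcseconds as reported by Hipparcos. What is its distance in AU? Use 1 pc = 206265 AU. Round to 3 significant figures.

1.45 × 10^8 AU

p = 1.420 milliarcseconds = 0.001420 arcsec.
d = 1/p = 1/0.001420 = 704.23 pc.
In AU: 704.23 × 206265 = 1.4526 × 10^8 AU.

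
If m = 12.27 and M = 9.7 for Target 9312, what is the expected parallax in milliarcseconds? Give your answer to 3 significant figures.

30.6 mas

m − M = 12.27 − 9.7 = 2.57.
d = 10^((m−M)/5 + 1) = 10^1.514 = 32.659 pc.
p = 1/d = 1/32.659 = 0.030619 arcsec = 30.619 mas.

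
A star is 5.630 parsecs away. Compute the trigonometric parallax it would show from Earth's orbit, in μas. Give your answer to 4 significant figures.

p = 1/d = 1/5.63 = 0.17762 arcsec.
= 0.17762 × 10⁶ = 1.7762 × 10^5 μas.

177600 μas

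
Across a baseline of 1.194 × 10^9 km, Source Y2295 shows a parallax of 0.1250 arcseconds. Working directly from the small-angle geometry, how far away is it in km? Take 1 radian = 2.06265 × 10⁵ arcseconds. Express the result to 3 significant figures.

θ = 0.1250″ = 0.1250/206265 = 6.0602 × 10^-7 rad.
d = B/θ = (1.194 × 10^9) / (6.0602 × 10^-7) = 1.9702 × 10^15 km.

1.97 × 10^15 km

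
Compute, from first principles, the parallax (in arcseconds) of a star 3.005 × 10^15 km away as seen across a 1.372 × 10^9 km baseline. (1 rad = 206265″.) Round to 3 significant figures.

θ ≈ B/d = (1.372 × 10^9) / (3.005 × 10^15) = 4.5657 × 10^-7 rad.
In arcseconds: 4.5657 × 10^-7 × 206265 = 0.094174″.

0.0942 arcsec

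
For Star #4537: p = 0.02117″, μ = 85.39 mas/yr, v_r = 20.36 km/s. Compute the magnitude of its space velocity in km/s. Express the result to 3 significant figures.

27.9 km/s

d = 1/p = 1/0.02117″ = 47.237 pc.
μ = 85.39 mas/yr = 0.08539 ″/yr.
v_t = 4.740 μ d = 4.740 × 0.08539 × 47.237 = 19.119 km/s.
v = √(v_r² + v_t²) = √(20.36² + 19.119²) = √780.066 = 27.93 km/s.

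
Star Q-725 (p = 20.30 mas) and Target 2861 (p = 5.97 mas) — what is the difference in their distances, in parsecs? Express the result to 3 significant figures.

118 pc

d_A = 1/0.02030″ = 49.261 pc; d_B = 1/0.005970″ = 167.5 pc.
|d_B − d_A| = |167.5 − 49.261| = 118.24 pc.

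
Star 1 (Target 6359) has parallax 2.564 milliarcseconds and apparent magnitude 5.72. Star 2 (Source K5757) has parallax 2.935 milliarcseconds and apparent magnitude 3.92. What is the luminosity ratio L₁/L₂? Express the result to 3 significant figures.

L₁/L₂ = 0.250

d₁ = 1/p₁ = 1/0.002564″ = 390.02 pc; d₂ = 1/p₂ = 1/0.002935″ = 340.72 pc.
M₁ = m₁ − 5 log₁₀ d₁ + 5 = 5.72 − 12.9554 + 5 = -2.2354.
M₂ = 3.92 − 12.6620 + 5 = -3.7420.
L₁/L₂ = 10^(0.4(M₂ − M₁)) = 10^(0.4 × (-1.5066)) = 10^(-0.60264) = 0.24967.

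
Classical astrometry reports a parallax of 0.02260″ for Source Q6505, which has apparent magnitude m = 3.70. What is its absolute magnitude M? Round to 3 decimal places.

M = 0.471

d = 1/p = 1/0.02260″ = 44.248 pc.
m − M = 5 log₁₀(44.248) − 5 = 8.2295 − 5 = 3.2295.
M = m − (m − M) = 3.70 − 3.2295 = 0.471.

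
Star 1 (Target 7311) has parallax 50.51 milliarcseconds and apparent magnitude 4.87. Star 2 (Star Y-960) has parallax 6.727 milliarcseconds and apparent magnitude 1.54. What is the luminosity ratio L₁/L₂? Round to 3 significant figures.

d₁ = 1/p₁ = 1/0.05051″ = 19.798 pc; d₂ = 1/p₂ = 1/0.006727″ = 148.65 pc.
M₁ = m₁ − 5 log₁₀ d₁ + 5 = 4.87 − 6.4831 + 5 = 3.3869.
M₂ = 1.54 − 10.8608 + 5 = -4.3208.
L₁/L₂ = 10^(0.4(M₂ − M₁)) = 10^(0.4 × (-7.7077)) = 10^(-3.08308) = 0.00082589.

L₁/L₂ = 0.000826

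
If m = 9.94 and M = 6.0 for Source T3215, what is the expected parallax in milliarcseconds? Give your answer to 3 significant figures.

m − M = 9.94 − 6.0 = 3.94.
d = 10^((m−M)/5 + 1) = 10^1.788 = 61.376 pc.
p = 1/d = 1/61.376 = 0.016293 arcsec = 16.293 mas.

16.3 mas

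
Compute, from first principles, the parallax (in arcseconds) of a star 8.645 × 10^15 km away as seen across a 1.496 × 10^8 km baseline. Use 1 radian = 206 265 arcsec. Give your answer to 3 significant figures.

θ ≈ B/d = (1.496 × 10^8) / (8.645 × 10^15) = 1.7305 × 10^-8 rad.
In arcseconds: 1.7305 × 10^-8 × 206265 = 0.0035694″.

0.00357 arcsec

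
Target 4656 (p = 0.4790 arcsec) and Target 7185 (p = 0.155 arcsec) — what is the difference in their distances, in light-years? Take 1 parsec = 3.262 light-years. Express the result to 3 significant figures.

14.2 ly

d_A = 1/0.4790″ = 2.0877 pc; d_B = 1/0.1550″ = 6.4516 pc.
|d_B − d_A| = |6.4516 − 2.0877| = 4.3639 pc = 4.3639 × 3.262 ly = 14.235 ly.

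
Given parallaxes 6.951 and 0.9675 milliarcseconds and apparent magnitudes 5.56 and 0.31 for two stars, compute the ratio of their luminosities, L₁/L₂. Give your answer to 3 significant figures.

d₁ = 1/p₁ = 1/0.006951″ = 143.86 pc; d₂ = 1/p₂ = 1/0.0009675″ = 1033.6 pc.
M₁ = m₁ − 5 log₁₀ d₁ + 5 = 5.56 − 10.7897 + 5 = -0.2297.
M₂ = 0.31 − 15.0718 + 5 = -9.7618.
L₁/L₂ = 10^(0.4(M₂ − M₁)) = 10^(0.4 × (-9.5321)) = 10^(-3.81284) = 0.00015387.

L₁/L₂ = 0.000154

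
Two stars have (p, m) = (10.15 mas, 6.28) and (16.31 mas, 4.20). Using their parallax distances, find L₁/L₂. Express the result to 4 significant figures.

d₁ = 1/p₁ = 1/0.01015″ = 98.522 pc; d₂ = 1/p₂ = 1/0.01631″ = 61.312 pc.
M₁ = m₁ − 5 log₁₀ d₁ + 5 = 6.28 − 9.9677 + 5 = 1.3123.
M₂ = 4.20 − 8.9377 + 5 = 0.2623.
L₁/L₂ = 10^(0.4(M₂ − M₁)) = 10^(0.4 × (-1.0500)) = 10^(-0.42000) = 0.38019.

L₁/L₂ = 0.3802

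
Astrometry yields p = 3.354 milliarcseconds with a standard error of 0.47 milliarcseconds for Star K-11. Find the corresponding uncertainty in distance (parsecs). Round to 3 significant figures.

41.8 pc

d = 1/p, so σ_d = σ_p / p².
σ_d = 0.000470 / (0.003354)² = 0.000470 / 0.000011249 = 41.781 pc.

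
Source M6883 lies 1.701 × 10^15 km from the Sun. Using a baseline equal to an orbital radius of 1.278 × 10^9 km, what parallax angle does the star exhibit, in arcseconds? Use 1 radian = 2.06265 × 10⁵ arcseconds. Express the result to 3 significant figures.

θ ≈ B/d = (1.278 × 10^9) / (1.701 × 10^15) = 7.5132 × 10^-7 rad.
In arcseconds: 7.5132 × 10^-7 × 206265 = 0.15497″.

0.155 arcsec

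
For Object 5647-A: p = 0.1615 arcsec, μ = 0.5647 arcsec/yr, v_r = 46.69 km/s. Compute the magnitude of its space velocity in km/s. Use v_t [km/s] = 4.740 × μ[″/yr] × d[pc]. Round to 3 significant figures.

d = 1/p = 1/0.1615″ = 6.192 pc.
v_t = 4.740 μ d = 4.740 × 0.5647 × 6.192 = 16.574 km/s.
v = √(v_r² + v_t²) = √(46.69² + 16.574²) = √2454.65 = 49.544 km/s.

49.5 km/s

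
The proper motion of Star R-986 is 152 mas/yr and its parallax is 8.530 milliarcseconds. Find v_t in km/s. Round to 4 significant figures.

d = 1/p = 1/0.008530″ = 117.23 pc.
μ = 152 mas/yr = 0.152 ″/yr.
v_t = 4.74 × μ × d = 4.74 × 0.152 × 117.23 = 84.462 km/s.

84.46 km/s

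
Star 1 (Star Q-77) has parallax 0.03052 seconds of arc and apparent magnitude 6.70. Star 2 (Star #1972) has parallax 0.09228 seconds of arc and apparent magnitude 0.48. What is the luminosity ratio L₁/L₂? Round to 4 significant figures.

d₁ = 1/p₁ = 1/0.03052″ = 32.765 pc; d₂ = 1/p₂ = 1/0.09228″ = 10.837 pc.
M₁ = m₁ − 5 log₁₀ d₁ + 5 = 6.70 − 7.5771 + 5 = 4.1229.
M₂ = 0.48 − 5.1745 + 5 = 0.3055.
L₁/L₂ = 10^(0.4(M₂ − M₁)) = 10^(0.4 × (-3.8174)) = 10^(-1.52696) = 0.029719.

L₁/L₂ = 0.02972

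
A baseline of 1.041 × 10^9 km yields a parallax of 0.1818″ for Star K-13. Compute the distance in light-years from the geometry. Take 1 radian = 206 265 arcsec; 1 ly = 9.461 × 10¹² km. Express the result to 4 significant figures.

124.8 ly

θ = 0.1818″ = 0.1818/206265 = 8.8139 × 10^-7 rad.
d = B/θ = (1.041 × 10^9) / (8.8139 × 10^-7) = 1.1811 × 10^15 km = (1.1811 × 10^15) / (9.461 × 10^12) ly = 124.84 ly.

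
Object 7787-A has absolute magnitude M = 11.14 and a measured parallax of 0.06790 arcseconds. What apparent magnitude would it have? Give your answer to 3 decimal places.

m = 11.981

d = 1/p = 1/0.06790″ = 14.728 pc.
m − M = 5 log₁₀ d − 5 = 5 log₁₀(14.728) − 5 = 5.8407 − 5 = 0.8407.
m = M + (m − M) = 11.14 + 0.8407 = 11.981.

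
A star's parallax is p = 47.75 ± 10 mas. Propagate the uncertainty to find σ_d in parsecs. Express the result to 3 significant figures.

d = 1/p, so σ_d = σ_p / p².
σ_d = 0.0100 / (0.04775)² = 0.0100 / 0.0022801 = 4.3858 pc.

4.39 pc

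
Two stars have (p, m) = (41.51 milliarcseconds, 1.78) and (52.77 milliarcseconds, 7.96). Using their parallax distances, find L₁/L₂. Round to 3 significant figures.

L₁/L₂ = 479

d₁ = 1/p₁ = 1/0.04151″ = 24.091 pc; d₂ = 1/p₂ = 1/0.05277″ = 18.95 pc.
M₁ = m₁ − 5 log₁₀ d₁ + 5 = 1.78 − 6.9093 + 5 = -0.1293.
M₂ = 7.96 − 6.3880 + 5 = 6.5720.
L₁/L₂ = 10^(0.4(M₂ − M₁)) = 10^(0.4 × 6.7013) = 10^2.68052 = 479.2.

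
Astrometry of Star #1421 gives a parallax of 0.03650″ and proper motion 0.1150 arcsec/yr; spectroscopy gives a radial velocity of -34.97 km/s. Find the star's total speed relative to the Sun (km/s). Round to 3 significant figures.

d = 1/p = 1/0.03650″ = 27.397 pc.
v_t = 4.740 μ d = 4.740 × 0.1150 × 27.397 = 14.934 km/s.
v = √(v_r² + v_t²) = √((-34.97)² + 14.934²) = √1445.93 = 38.025 km/s.

38.0 km/s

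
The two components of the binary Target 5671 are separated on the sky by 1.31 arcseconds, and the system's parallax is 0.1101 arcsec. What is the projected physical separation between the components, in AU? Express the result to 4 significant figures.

11.90 AU

d = 1/p = 1/0.1101″ = 9.0827 pc.
At distance d (pc), an angle of θ arcsec spans θ·d AU: s = 1.31 × 9.0827 = 11.898 AU.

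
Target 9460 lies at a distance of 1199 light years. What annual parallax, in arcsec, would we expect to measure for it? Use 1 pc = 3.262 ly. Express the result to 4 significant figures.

d = 1199 ly ÷ 3.262 = 367.57 pc.
p = 1/d = 1/367.57 = 0.0027206 arcsec.

0.002721 arcsec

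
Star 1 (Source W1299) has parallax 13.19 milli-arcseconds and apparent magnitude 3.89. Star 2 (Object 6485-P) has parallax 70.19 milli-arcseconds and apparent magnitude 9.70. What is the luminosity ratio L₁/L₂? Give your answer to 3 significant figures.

L₁/L₂ = 5970

d₁ = 1/p₁ = 1/0.01319″ = 75.815 pc; d₂ = 1/p₂ = 1/0.07019″ = 14.247 pc.
M₁ = m₁ − 5 log₁₀ d₁ + 5 = 3.89 − 9.3988 + 5 = -0.5088.
M₂ = 9.70 − 5.7686 + 5 = 8.9314.
L₁/L₂ = 10^(0.4(M₂ − M₁)) = 10^(0.4 × 9.4402) = 10^3.77608 = 5971.5.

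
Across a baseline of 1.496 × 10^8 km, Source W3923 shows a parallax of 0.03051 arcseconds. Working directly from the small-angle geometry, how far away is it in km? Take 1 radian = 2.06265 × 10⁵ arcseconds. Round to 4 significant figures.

θ = 0.03051″ = 0.03051/206265 = 1.4792 × 10^-7 rad.
d = B/θ = (1.496 × 10^8) / (1.4792 × 10^-7) = 1.0114 × 10^15 km.

1.011 × 10^15 km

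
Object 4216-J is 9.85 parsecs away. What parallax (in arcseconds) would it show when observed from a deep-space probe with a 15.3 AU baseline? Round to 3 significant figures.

1.55 arcsec

p (arcsec) = B (AU) / d (pc).
p = 15.3 / 9.85 = 1.5533 arcsec.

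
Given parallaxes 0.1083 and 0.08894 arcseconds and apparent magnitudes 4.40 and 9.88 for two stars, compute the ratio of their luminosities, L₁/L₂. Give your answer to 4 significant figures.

L₁/L₂ = 104.9

d₁ = 1/p₁ = 1/0.1083″ = 9.2336 pc; d₂ = 1/p₂ = 1/0.08894″ = 11.244 pc.
M₁ = m₁ − 5 log₁₀ d₁ + 5 = 4.40 − 4.8269 + 5 = 4.5731.
M₂ = 9.88 − 5.2546 + 5 = 9.6254.
L₁/L₂ = 10^(0.4(M₂ − M₁)) = 10^(0.4 × 5.0523) = 10^2.02092 = 104.93.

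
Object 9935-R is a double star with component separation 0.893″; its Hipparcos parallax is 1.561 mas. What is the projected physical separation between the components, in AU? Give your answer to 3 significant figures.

572 AU

d = 1/p = 1/0.001561″ = 640.61 pc.
At distance d (pc), an angle of θ arcsec spans θ·d AU: s = 0.893 × 640.61 = 572.06 AU.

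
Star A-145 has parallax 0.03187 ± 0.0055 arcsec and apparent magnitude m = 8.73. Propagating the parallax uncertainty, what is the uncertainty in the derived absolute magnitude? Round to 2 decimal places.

σ_M = 0.37 mag

M = m − 5 log₁₀ d + 5 = m + 5 log₁₀ p + 5, so ∂M/∂p = 5/(p ln 10).
σ_M = (5/ln 10) · (σ_p/p) = 2.1715 × 0.0055/0.03187 = 2.1715 × 0.17258 = 0.37476.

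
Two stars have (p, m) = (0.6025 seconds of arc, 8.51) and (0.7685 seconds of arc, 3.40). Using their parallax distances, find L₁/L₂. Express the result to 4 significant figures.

L₁/L₂ = 0.01470

d₁ = 1/p₁ = 1/0.6025″ = 1.6598 pc; d₂ = 1/p₂ = 1/0.7685″ = 1.3012 pc.
M₁ = m₁ − 5 log₁₀ d₁ + 5 = 8.51 − 1.1003 + 5 = 12.4097.
M₂ = 3.40 − 0.5717 + 5 = 7.8283.
L₁/L₂ = 10^(0.4(M₂ − M₁)) = 10^(0.4 × (-4.5814)) = 10^(-1.83256) = 0.014704.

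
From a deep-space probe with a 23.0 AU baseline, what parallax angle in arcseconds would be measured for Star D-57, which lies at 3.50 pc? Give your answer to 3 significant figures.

6.57 arcsec

p (arcsec) = B (AU) / d (pc).
p = 23.0 / 3.50 = 6.5714 arcsec.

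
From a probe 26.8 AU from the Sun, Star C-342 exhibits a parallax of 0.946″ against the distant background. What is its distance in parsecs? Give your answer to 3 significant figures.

With baseline B (in AU) and parallax p (in arcsec), d = B/p parsecs.
d = 26.8 / 0.946 = 28.33 pc.

28.3 pc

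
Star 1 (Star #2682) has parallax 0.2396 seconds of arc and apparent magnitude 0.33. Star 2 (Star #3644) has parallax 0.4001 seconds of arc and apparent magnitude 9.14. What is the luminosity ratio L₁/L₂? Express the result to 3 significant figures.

L₁/L₂ = 9320

d₁ = 1/p₁ = 1/0.2396″ = 4.1736 pc; d₂ = 1/p₂ = 1/0.4001″ = 2.4994 pc.
M₁ = m₁ − 5 log₁₀ d₁ + 5 = 0.33 − 3.1026 + 5 = 2.2274.
M₂ = 9.14 − 1.9892 + 5 = 12.1508.
L₁/L₂ = 10^(0.4(M₂ − M₁)) = 10^(0.4 × 9.9234) = 10^3.96936 = 9318.8.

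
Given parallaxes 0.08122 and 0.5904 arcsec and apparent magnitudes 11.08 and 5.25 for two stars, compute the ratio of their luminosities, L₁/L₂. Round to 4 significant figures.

L₁/L₂ = 0.2460

d₁ = 1/p₁ = 1/0.08122″ = 12.312 pc; d₂ = 1/p₂ = 1/0.5904″ = 1.6938 pc.
M₁ = m₁ − 5 log₁₀ d₁ + 5 = 11.08 − 5.4516 + 5 = 10.6284.
M₂ = 5.25 − 1.1443 + 5 = 9.1057.
L₁/L₂ = 10^(0.4(M₂ − M₁)) = 10^(0.4 × (-1.5227)) = 10^(-0.60908) = 0.24599.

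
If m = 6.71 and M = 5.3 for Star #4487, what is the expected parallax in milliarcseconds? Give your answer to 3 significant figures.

52.2 mas

m − M = 6.71 − 5.3 = 1.41.
d = 10^((m−M)/5 + 1) = 10^1.282 = 19.143 pc.
p = 1/d = 1/19.143 = 0.052238 arcsec = 52.238 mas.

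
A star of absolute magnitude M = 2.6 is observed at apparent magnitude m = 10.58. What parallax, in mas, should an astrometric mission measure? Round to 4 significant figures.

m − M = 10.58 − 2.6 = 7.98.
d = 10^((m−M)/5 + 1) = 10^2.596 = 394.46 pc.
p = 1/d = 1/394.46 = 0.0025351 arcsec = 2.5351 mas.

2.535 mas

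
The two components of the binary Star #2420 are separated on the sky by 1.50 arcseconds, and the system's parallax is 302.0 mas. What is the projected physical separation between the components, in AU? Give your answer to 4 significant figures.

4.967 AU

d = 1/p = 1/0.3020″ = 3.3113 pc.
At distance d (pc), an angle of θ arcsec spans θ·d AU: s = 1.50 × 3.3113 = 4.967 AU.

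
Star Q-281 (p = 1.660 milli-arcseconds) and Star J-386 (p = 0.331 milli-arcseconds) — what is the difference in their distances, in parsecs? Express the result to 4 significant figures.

2419 pc

d_A = 1/0.001660″ = 602.41 pc; d_B = 1/0.0003310″ = 3021.1 pc.
|d_B − d_A| = |3021.1 − 602.41| = 2418.7 pc.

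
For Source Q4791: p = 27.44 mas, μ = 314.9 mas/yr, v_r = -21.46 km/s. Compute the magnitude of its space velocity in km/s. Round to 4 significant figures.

d = 1/p = 1/0.02744″ = 36.443 pc.
μ = 314.9 mas/yr = 0.3149 ″/yr.
v_t = 4.740 μ d = 4.740 × 0.3149 × 36.443 = 54.396 km/s.
v = √(v_r² + v_t²) = √((-21.46)² + 54.396²) = √3419.46 = 58.476 km/s.

58.48 km/s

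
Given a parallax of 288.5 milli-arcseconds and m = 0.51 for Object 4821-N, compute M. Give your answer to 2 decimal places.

d = 1/p = 1/0.2885″ = 3.4662 pc.
m − M = 5 log₁₀(3.4662) − 5 = 2.6993 − 5 = -2.3007.
M = m − (m − M) = 0.51 − (-2.3007) = 2.81.

M = 2.81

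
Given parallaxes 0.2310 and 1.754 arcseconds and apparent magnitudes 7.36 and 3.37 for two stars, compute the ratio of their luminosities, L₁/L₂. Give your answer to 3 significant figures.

L₁/L₂ = 1.46

d₁ = 1/p₁ = 1/0.2310″ = 4.329 pc; d₂ = 1/p₂ = 1/1.754″ = 0.57013 pc.
M₁ = m₁ − 5 log₁₀ d₁ + 5 = 7.36 − 3.1819 + 5 = 9.1781.
M₂ = 3.37 − (-1.2201) + 5 = 9.5901.
L₁/L₂ = 10^(0.4(M₂ − M₁)) = 10^(0.4 × 0.4120) = 10^0.16480 = 1.4615.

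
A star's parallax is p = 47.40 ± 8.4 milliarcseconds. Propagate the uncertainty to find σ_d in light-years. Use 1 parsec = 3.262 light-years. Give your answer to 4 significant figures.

d = 1/p, so σ_d = σ_p / p².
σ_d = 0.00840 / (0.04740)² = 0.00840 / 0.0022468 = 3.7387 pc = 3.7387 × 3.262 ly = 12.196 ly.

12.20 ly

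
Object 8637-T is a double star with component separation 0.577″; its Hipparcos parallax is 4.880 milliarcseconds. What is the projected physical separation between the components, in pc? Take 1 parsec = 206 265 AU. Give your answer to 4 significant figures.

d = 1/p = 1/0.004880″ = 204.92 pc.
At distance d (pc), an angle of θ arcsec spans θ·d AU: s = 0.577 × 204.92 = 118.24 AU.
= 118.24 / 206265 = 0.00057324 pc.

0.0005732 pc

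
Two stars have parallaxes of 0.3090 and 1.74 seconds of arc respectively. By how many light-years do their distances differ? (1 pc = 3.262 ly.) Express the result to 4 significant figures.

8.682 ly

d_A = 1/0.3090″ = 3.2362 pc; d_B = 1/1.740″ = 0.57471 pc.
|d_B − d_A| = |0.57471 − 3.2362| = 2.6615 pc = 2.6615 × 3.262 ly = 8.6818 ly.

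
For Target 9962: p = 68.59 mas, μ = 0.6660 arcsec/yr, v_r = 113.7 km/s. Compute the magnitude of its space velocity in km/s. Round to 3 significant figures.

d = 1/p = 1/0.06859″ = 14.579 pc.
v_t = 4.740 μ d = 4.740 × 0.6660 × 14.579 = 46.024 km/s.
v = √(v_r² + v_t²) = √(113.7² + 46.024²) = √15045.9 = 122.66 km/s.

123 km/s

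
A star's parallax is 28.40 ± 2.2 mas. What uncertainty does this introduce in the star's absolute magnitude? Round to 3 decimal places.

M = m − 5 log₁₀ d + 5 = m + 5 log₁₀ p + 5, so ∂M/∂p = 5/(p ln 10).
σ_M = (5/ln 10) · (σ_p/p) = 2.1715 × 2.2/28.40 = 2.1715 × 0.077465 = 0.16822.

σ_M = 0.168 mag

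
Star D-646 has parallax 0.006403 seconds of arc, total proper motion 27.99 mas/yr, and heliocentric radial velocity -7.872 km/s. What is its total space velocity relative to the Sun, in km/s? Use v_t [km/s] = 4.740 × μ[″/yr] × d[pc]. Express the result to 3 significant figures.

d = 1/p = 1/0.006403″ = 156.18 pc.
μ = 27.99 mas/yr = 0.02799 ″/yr.
v_t = 4.740 μ d = 4.740 × 0.02799 × 156.18 = 20.721 km/s.
v = √(v_r² + v_t²) = √((-7.872)² + 20.721²) = √491.328 = 22.166 km/s.

22.2 km/s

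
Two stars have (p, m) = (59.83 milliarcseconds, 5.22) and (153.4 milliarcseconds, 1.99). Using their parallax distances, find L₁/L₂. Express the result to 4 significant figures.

d₁ = 1/p₁ = 1/0.05983″ = 16.714 pc; d₂ = 1/p₂ = 1/0.1534″ = 6.5189 pc.
M₁ = m₁ − 5 log₁₀ d₁ + 5 = 5.22 − 6.1154 + 5 = 4.1046.
M₂ = 1.99 − 4.0709 + 5 = 2.9191.
L₁/L₂ = 10^(0.4(M₂ − M₁)) = 10^(0.4 × (-1.1855)) = 10^(-0.47420) = 0.33558.

L₁/L₂ = 0.3356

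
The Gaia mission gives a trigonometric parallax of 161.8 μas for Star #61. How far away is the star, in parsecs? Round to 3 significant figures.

6180 pc

p = 161.8 μas = 0.0001618 arcsec.
d = 1/p = 1/0.0001618 = 6180.5 pc.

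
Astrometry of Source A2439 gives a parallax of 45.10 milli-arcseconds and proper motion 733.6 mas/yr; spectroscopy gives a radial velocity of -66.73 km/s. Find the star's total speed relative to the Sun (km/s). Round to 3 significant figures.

102 km/s

d = 1/p = 1/0.04510″ = 22.173 pc.
μ = 733.6 mas/yr = 0.7336 ″/yr.
v_t = 4.740 μ d = 4.740 × 0.7336 × 22.173 = 77.101 km/s.
v = √(v_r² + v_t²) = √((-66.73)² + 77.101²) = √10397.5 = 101.97 km/s.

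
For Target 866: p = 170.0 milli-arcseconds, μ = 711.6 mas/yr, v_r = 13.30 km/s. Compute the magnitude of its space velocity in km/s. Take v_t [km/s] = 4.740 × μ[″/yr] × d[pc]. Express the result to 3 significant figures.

23.9 km/s

d = 1/p = 1/0.1700″ = 5.8824 pc.
μ = 711.6 mas/yr = 0.7116 ″/yr.
v_t = 4.740 μ d = 4.740 × 0.7116 × 5.8824 = 19.841 km/s.
v = √(v_r² + v_t²) = √(13.30² + 19.841²) = √570.555 = 23.886 km/s.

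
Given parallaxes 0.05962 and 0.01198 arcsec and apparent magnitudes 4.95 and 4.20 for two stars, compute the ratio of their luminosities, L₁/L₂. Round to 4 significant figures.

L₁/L₂ = 0.02024

d₁ = 1/p₁ = 1/0.05962″ = 16.773 pc; d₂ = 1/p₂ = 1/0.01198″ = 83.472 pc.
M₁ = m₁ − 5 log₁₀ d₁ + 5 = 4.95 − 6.1231 + 5 = 3.8269.
M₂ = 4.20 − 9.6077 + 5 = -0.4077.
L₁/L₂ = 10^(0.4(M₂ − M₁)) = 10^(0.4 × (-4.2346)) = 10^(-1.69384) = 0.020238.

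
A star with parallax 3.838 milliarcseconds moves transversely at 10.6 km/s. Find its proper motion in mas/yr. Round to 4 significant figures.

8.583 mas/yr

d = 1/p = 1/0.003838″ = 260.55 pc.
μ = v_t / (4.74 d) = 10.6 / (4.74 × 260.55) = 10.6 / 1235 = 0.008583 ″/yr = 8.583 mas/yr.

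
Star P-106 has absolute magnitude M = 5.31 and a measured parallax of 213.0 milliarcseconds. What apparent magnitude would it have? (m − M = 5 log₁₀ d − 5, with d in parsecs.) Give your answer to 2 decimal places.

m = 3.67

d = 1/p = 1/0.2130″ = 4.6948 pc.
m − M = 5 log₁₀ d − 5 = 5 log₁₀(4.6948) − 5 = 3.3581 − 5 = -1.6419.
m = M + (m − M) = 5.31 + (-1.6419) = 3.67.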